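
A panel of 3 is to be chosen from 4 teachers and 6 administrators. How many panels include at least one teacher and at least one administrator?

96

Unrestricted: C(10,3) = 120 ways to pick any 3 of the 10.
Selections missing a whole group: no teachers → C(6,3) = 20; no administrators → C(4,3) = 4.
Both groups omitted at once is impossible, so 120 − 24 = 96.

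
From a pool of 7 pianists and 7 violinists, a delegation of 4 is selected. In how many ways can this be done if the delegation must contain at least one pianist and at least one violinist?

Total 4-person selections from all 14: C(14,4) = 1001.
Selections missing a whole group: no pianists → C(7,4) = 35; no violinists → C(7,4) = 35.
Both groups omitted at once is impossible, so 1001 − 70 = 931.

931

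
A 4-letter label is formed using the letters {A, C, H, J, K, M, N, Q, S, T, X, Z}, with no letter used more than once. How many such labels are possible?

This is a permutation of 4 out of 12: P(12,4) = 12!/8!.
12 × 11 × 10 × 9 = 11880.

11880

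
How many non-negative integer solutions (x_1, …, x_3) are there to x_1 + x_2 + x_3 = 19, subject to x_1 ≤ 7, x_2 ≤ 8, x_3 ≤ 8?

15

Ignoring the caps, the number of non-negative solutions to x_1+…+x_3 = 19 is C(21,2) = 210.
Subtract solutions that violate a single cap (substitute x_i' = x_i − (cap_i+1)): x_1 ≥ 8 gives C(13,2) = 78; x_2 ≥ 9 gives C(12,2) = 66; x_3 ≥ 9 gives C(12,2) = 66. Together 210.
Add back pairs where two caps are both exceeded: 6 + 6 + 3 = 15.
By inclusion–exclusion the count is 210 − 210 + 15 = 15.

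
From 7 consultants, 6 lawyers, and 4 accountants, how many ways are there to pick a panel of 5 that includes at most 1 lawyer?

Split by how many lawyers are chosen (0 through 1).
Sum: C(6,0)·C(11,5) + C(6,1)·C(11,4) = 462 + 1980 = 2442.

2442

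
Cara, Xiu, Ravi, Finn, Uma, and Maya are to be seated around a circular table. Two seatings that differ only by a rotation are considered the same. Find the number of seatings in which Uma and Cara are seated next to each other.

Glue Uma and Cara into a block (2 internal orders). Seating 5 units around a circle gives (4)! arrangements.
So 2 × (4)! = 2 × 24 = 48.

48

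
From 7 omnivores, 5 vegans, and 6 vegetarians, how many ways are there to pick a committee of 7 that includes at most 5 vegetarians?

31812

Split by how many vegetarians are chosen (0 through 5).
Sum: C(6,0)·C(12,7) + C(6,1)·C(12,6) + C(6,2)·C(12,5) + C(6,3)·C(12,4) + C(6,4)·C(12,3) + C(6,5)·C(12,2) = 792 + 5544 + 11880 + 9900 + 3300 + 396 = 31812.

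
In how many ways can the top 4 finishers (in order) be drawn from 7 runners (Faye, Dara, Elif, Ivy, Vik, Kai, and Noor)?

There are 7 choices for 1st place, 6 for 2nd, and so on down to 4 for position 4.
That gives 7 × 6 × 5 × 4 = 840.

840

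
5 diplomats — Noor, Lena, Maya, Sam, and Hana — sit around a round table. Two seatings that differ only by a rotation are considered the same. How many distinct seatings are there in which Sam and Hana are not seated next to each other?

12

All circular seatings of 5 people number (4)! = 24.
Seatings with Sam beside Hana: treat them as a block with 2 internal orders, giving 2 × (3)! = 12.
Subtracting, 24 − 12 = 12.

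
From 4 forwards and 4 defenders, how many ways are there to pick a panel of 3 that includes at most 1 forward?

28

Split by how many forwards are chosen (0 through 1).
Sum: C(4,0)·C(4,3) + C(4,1)·C(4,2) = 4 + 24 = 28.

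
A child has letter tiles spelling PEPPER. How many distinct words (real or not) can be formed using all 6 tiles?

Letter multiplicities in PEPPER: E×2, P×3, R×1.
The number of distinct arrangements is 6!/(3!·2!) = 720/12 = 60.

60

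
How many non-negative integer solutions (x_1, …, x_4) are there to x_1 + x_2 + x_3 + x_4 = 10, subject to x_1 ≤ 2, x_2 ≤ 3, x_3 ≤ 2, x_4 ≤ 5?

Without the upper bounds there are C(13,3) = 286 ways to split 10 among 4 variables.
Subtract solutions that violate a single cap (substitute x_i' = x_i − (cap_i+1)): x_1 ≥ 3 gives C(10,3) = 120; x_2 ≥ 4 gives C(9,3) = 84; x_3 ≥ 3 gives C(10,3) = 120; x_4 ≥ 6 gives C(7,3) = 35. Together 359.
Add back pairs where two caps are both exceeded: 20 + 35 + 4 + 20 + 1 + 4 = 84.
Subtract triples: 1 + 0 + 0 + 0 = 1.
By inclusion–exclusion the count is 286 − 359 + 84 − 1 = 10.

10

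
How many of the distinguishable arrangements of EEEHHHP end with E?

60

Fix E in the last position and arrange the remaining 6 letters.
Those 6 letters have E appearing twice and H appearing 3 times, giving (6)!/(3!·2!) = 60.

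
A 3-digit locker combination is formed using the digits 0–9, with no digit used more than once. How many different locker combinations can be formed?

With no repetition, fill the 3 digits in order: 10 choices, then 9, down to 8.
10 × 9 × 8 = 720.

720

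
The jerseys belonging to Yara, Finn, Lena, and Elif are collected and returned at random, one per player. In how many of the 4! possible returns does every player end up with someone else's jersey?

This is the derangement count D_4: permutations of 4 items with no fixed point.
By inclusion–exclusion this is Σ_{j=0}^{4} (−1)^j C(4,j)·(4−j)!.
Computing: 24 − 24 + 12 − 4 + 1 = 9.

9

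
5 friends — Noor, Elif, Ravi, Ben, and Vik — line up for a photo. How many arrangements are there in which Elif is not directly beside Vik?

There are 5! = 120 arrangements in all. If Elif and Vik are adjacent, merging them into one block gives 2·(4)! = 48 arrangements.
So 120 − 48 = 72 arrangements keep them apart.

72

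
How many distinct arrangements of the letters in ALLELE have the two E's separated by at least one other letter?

Total arrangements of ALLELE: 6!/(3!·2!) = 60.
Arrangements with the E's together: treat EE as one letter, giving (5)!/(3!) = 20.
Hence 60 − 20 = 40.

40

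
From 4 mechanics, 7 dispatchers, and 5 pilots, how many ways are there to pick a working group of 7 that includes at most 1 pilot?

2640

Split by how many pilots are chosen (0 through 1).
Sum: C(5,0)·C(11,7) + C(5,1)·C(11,6) = 330 + 2310 = 2640.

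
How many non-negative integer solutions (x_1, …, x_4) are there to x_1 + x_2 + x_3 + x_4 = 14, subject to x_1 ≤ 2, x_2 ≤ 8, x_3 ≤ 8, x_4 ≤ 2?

45

Ignoring the caps, the number of non-negative solutions to x_1+…+x_4 = 14 is C(17,3) = 680.
Subtract solutions that violate a single cap (substitute x_i' = x_i − (cap_i+1)): x_1 ≥ 3 gives C(14,3) = 364; x_2 ≥ 9 gives C(8,3) = 56; x_3 ≥ 9 gives C(8,3) = 56; x_4 ≥ 3 gives C(14,3) = 364. Together 840.
Add back pairs where two caps are both exceeded: 10 + 10 + 165 + 0 + 10 + 10 = 205.
By inclusion–exclusion the count is 680 − 840 + 205 = 45.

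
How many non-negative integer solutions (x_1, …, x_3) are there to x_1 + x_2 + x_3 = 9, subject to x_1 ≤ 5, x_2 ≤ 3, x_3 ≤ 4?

Without the upper bounds there are C(11,2) = 55 ways to split 9 among 3 variables.
Subtract solutions that violate a single cap (substitute x_i' = x_i − (cap_i+1)): x_1 ≥ 6 gives C(5,2) = 10; x_2 ≥ 4 gives C(7,2) = 21; x_3 ≥ 5 gives C(6,2) = 15. Together 46.
Add back pairs where two caps are both exceeded: 0 + 0 + 1 = 1.
By inclusion–exclusion the count is 55 − 46 + 1 = 10.

10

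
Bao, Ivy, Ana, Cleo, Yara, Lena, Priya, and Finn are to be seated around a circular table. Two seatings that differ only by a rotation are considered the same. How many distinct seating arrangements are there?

Around a circle, 8 distinct people have 8!/8 = (7)! = 5040 rotationally distinct seatings.

5040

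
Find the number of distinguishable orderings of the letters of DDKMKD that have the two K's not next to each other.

40

There are 6!/(3!·2!) = 60 arrangements of DDKMKD in total.
If the two K's are adjacent, glue them into one block, leaving 5 items to arrange: (5)!/(3!) = 20 ways.
Subtracting, 60 − 20 = 40 arrangements keep the K's apart.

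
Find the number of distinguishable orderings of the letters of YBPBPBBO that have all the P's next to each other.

210

Treat the 2 copies of P as a single block. The multiset to arrange is then {PP, B, B, B, B, O, Y}, 7 items in all.
That gives (7)!/(4!) = 210 arrangements.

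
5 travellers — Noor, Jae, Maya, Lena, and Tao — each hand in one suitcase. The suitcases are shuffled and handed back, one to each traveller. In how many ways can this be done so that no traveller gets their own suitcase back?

44

Let Aᵢ be the assignments in which traveller i gets their own suitcase. We want the size of the complement of A₁∪…∪A_5.
By inclusion–exclusion this is Σ_{j=0}^{5} (−1)^j C(5,j)·(5−j)!.
Computing: 120 − 120 + 60 − 20 + 5 − 1 = 44.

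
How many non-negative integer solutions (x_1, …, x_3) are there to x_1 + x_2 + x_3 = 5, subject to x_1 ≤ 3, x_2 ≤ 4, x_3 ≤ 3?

Without the upper bounds there are C(7,2) = 21 ways to split 5 among 3 variables.
Subtract solutions that violate a single cap (substitute x_i' = x_i − (cap_i+1)): x_1 ≥ 4 gives C(3,2) = 3; x_2 ≥ 5 gives C(2,2) = 1; x_3 ≥ 4 gives C(3,2) = 3. Together 7.
No two caps can be exceeded simultaneously, so the pair terms are all 0.
By inclusion–exclusion the count is 21 − 7 + 0 = 14.

14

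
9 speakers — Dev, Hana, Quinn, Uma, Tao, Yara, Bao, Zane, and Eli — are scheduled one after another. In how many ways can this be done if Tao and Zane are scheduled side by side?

Treat {Tao, Zane} as a single unit. There are 8 units to order, and the pair itself can be ordered 2 ways.
So the count is 2·(8)! = 80640.

80640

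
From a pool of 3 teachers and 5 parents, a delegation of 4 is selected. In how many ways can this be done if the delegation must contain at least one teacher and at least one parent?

With no constraint there are C(8,4) = 70 possible selections.
Selections missing a whole group: no teachers → C(5,4) = 5; no parents → C(3,4) = 0.
Both groups omitted at once is impossible, so 70 − 5 = 65.

65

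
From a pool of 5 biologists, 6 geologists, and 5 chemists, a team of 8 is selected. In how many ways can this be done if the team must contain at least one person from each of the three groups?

Total 8-person selections from all 16: C(16,8) = 12870.
Selections missing a whole group: no biologists → C(11,8) = 165; no geologists → C(10,8) = 45; no chemists → C(11,8) = 165.
Add back selections omitting two groups (i.e. drawn from a single group): C(5,8) + C(6,8) + C(5,8) = 0.
By inclusion–exclusion: 12870 − 375 + 0 = 12495.

12495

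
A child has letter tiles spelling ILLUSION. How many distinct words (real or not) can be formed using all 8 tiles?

10080

ILLUSION has 8 letters with I appearing twice and L appearing twice.
So there are 8! / (2!·2!) = 10080 distinguishable arrangements.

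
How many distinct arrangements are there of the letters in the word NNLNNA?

30

NNLNNA has 6 letters with N appearing 4 times.
Dividing 6! = 720 by 4! = 24 for the repeated letters gives 30.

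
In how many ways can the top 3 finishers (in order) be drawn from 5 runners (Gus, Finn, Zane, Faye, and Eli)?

This is an ordered selection of 3 from 5: P(5,3).
That gives 5 × 4 × 3 = 60.

60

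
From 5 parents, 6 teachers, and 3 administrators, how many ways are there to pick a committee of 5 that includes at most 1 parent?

Split by how many parents are chosen (0 through 1).
Sum: C(5,0)·C(9,5) + C(5,1)·C(9,4) = 126 + 630 = 756.

756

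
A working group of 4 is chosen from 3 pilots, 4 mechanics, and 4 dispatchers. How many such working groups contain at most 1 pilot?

238

Split by how many pilots are chosen (0 through 1).
Sum: C(3,0)·C(8,4) + C(3,1)·C(8,3) = 70 + 168 = 238.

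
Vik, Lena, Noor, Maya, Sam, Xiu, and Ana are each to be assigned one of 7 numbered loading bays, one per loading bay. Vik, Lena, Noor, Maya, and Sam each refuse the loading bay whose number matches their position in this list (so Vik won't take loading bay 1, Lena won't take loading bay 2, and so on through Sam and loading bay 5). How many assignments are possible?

Let Aᵢ (for 1 ≤ i ≤ 5) be the placements that put person i in their forbidden loading bay. Any j of these fix j positions, leaving (7−j)! ways to fill the rest, and there are C(5,j) ways to pick which j.
By inclusion–exclusion, the number of valid placements is Σ_{j=0}^{5} (−1)^j C(5,j)·(7−j)!.
Computing: 5040 − 3600 + 1200 − 240 + 30 − 2 = 2428.

2428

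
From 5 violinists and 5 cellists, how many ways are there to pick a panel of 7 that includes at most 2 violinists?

Split by how many violinists are chosen (0 through 2).
Sum: C(5,0)·C(5,7) + C(5,1)·C(5,6) + C(5,2)·C(5,5) = 0 + 0 + 10 = 10.

10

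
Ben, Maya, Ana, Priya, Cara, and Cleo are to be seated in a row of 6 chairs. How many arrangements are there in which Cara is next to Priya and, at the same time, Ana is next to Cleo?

Treat {Cara,Priya} as one block (2 orders) and {Ana,Cleo} as another (2 orders).
That leaves 4 units to arrange: 2 × 2 × 4! = 4 × 24 = 96.

96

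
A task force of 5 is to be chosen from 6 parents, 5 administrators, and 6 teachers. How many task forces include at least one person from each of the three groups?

Unrestricted: C(17,5) = 6188 ways to pick any 5 of the 17.
Subtract selections that omit an entire group: no parents → C(11,5) = 462; no administrators → C(12,5) = 792; no teachers → C(11,5) = 462.
Add back selections omitting two groups (i.e. drawn from a single group): C(6,5) + C(5,5) + C(6,5) = 13.
By inclusion–exclusion: 6188 − 1716 + 13 = 4485.

4485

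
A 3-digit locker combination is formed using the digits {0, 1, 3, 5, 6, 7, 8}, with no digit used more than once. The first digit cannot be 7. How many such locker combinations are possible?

The first digit has 7−1 = 6 choices (anything except 7).
The remaining 2 digits are filled from the other 6 symbols without repetition: 6 × 5 = 30.
Total: 6 × 30 = 180.

180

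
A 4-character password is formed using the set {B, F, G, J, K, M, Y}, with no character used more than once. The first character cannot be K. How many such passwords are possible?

720

The first character has 7−1 = 6 choices (anything except K).
The remaining 3 characters are filled from the other 6 symbols without repetition: 6 × 5 × 4 = 120.
Total: 6 × 120 = 720.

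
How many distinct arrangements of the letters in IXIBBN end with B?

Fix B in the last position and arrange the remaining 5 letters.
Those 5 letters have I appearing twice, giving (5)!/(2!) = 60.

60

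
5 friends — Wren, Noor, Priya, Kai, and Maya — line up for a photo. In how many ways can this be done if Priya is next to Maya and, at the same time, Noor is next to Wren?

24

Treat {Priya,Maya} as one block (2 orders) and {Noor,Wren} as another (2 orders).
That leaves 3 units to arrange: 2 × 2 × 3! = 4 × 6 = 24.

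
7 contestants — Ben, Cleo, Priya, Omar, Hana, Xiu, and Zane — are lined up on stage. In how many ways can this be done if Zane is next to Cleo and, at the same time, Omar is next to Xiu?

480

Treat {Zane,Cleo} as one block (2 orders) and {Omar,Xiu} as another (2 orders).
That leaves 5 units to arrange: 2 × 2 × 5! = 4 × 120 = 480.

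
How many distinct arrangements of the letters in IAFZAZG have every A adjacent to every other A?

360

Treat the 2 copies of A as a single block. The multiset to arrange is then {AA, F, G, I, Z, Z}, 6 items in all.
That gives (6)!/(2!) = 360 arrangements.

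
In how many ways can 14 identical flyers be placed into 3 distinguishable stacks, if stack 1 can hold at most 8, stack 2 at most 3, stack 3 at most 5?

6

Without the upper bounds there are C(16,2) = 120 ways to split 14 among 3 stacks.
Subtract solutions that violate a single cap (substitute x_i' = x_i − (cap_i+1)): x_1 ≥ 9 gives C(7,2) = 21; x_2 ≥ 4 gives C(12,2) = 66; x_3 ≥ 6 gives C(10,2) = 45. Together 132.
Add back pairs where two caps are both exceeded: 3 + 0 + 15 = 18.
By inclusion–exclusion the count is 120 − 132 + 18 = 6.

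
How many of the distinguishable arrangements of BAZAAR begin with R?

With the first slot taken by R, it remains to arrange the other 5 letters (BAZAA).
Those 5 letters have A appearing 3 times, giving (5)!/(3!) = 20.

20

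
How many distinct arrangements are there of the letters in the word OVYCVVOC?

1680

The 8 letters of OVYCVVOC have repeats: C appearing twice, O appearing twice, and V appearing 3 times.
So there are 8! / (3!·2!·2!) = 1680 distinguishable arrangements.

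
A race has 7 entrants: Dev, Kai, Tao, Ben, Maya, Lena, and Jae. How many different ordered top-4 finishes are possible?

This is an ordered selection of 4 from 7: P(7,4).
That gives 7 × 6 × 5 × 4 = 840.

840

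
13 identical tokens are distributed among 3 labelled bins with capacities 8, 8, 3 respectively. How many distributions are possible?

22

Without the upper bounds there are C(15,2) = 105 ways to split 13 among 3 bins.
Subtract solutions that violate a single cap (substitute x_i' = x_i − (cap_i+1)): x_1 ≥ 9 gives C(6,2) = 15; x_2 ≥ 9 gives C(6,2) = 15; x_3 ≥ 4 gives C(11,2) = 55. Together 85.
Add back pairs where two caps are both exceeded: 0 + 1 + 1 = 2.
By inclusion–exclusion the count is 105 − 85 + 2 = 22.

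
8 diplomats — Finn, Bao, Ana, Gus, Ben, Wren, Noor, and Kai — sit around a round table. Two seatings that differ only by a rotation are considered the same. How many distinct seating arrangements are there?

5040

Fix one person's seat to break rotational symmetry; the remaining 7 people can be arranged in (7)! = 5040 ways.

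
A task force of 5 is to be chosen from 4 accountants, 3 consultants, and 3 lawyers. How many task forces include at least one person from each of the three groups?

204

Total 5-person selections from all 10: C(10,5) = 252.
Selections missing a whole group: no accountants → C(6,5) = 6; no consultants → C(7,5) = 21; no lawyers → C(7,5) = 21.
Add back selections omitting two groups (i.e. drawn from a single group): C(4,5) + C(3,5) + C(3,5) = 0.
By inclusion–exclusion: 252 − 48 + 0 = 204.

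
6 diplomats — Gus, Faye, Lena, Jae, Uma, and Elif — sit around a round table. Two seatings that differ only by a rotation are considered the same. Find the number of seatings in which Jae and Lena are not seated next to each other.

Without the restriction there are (5)! = 120 seatings.
Seatings with Jae beside Lena: treat them as a block with 2 internal orders, giving 2 × (4)! = 48.
Subtracting, 120 − 48 = 72.

72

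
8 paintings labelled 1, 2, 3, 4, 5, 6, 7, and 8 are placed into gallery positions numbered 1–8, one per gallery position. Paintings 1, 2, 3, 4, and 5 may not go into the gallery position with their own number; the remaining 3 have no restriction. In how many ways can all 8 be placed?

21234

Let Aᵢ (for 1 ≤ i ≤ 5) be the placements that put painting i in its forbidden gallery position. Any j of these fix j positions, leaving (8−j)! ways to fill the rest, and there are C(5,j) ways to pick which j.
By inclusion–exclusion, the number of valid placements is Σ_{j=0}^{5} (−1)^j C(5,j)·(8−j)!.
Computing: 40320 − 25200 + 7200 − 1200 + 120 − 6 = 21234.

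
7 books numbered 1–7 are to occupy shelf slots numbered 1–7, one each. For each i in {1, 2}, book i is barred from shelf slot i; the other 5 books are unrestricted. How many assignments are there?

3720

Let Aᵢ (for i ∈ {1, 2}) be the placements that put book i in its forbidden shelf slot. Any j of these fix j positions, leaving (7−j)! ways to fill the rest, and there are C(2,j) ways to pick which j.
By inclusion–exclusion, the number of valid placements is Σ_{j=0}^{2} (−1)^j C(2,j)·(7−j)!.
Computing: 5040 − 1440 + 120 = 3720.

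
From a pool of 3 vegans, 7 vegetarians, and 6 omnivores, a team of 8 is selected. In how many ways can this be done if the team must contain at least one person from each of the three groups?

11529

Unrestricted: C(16,8) = 12870 ways to pick any 8 of the 16.
Subtract selections that omit an entire group: no vegans → C(13,8) = 1287; no vegetarians → C(9,8) = 9; no omnivores → C(10,8) = 45.
Add back selections omitting two groups (i.e. drawn from a single group): C(3,8) + C(7,8) + C(6,8) = 0.
By inclusion–exclusion: 12870 − 1341 + 0 = 11529.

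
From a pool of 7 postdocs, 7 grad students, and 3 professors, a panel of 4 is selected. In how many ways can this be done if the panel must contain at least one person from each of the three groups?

Total 4-person selections from all 17: C(17,4) = 2380.
Selections missing a whole group: no postdocs → C(10,4) = 210; no grad students → C(10,4) = 210; no professors → C(14,4) = 1001.
Add back selections omitting two groups (i.e. drawn from a single group): C(7,4) + C(7,4) + C(3,4) = 70.
By inclusion–exclusion: 2380 − 1421 + 70 = 1029.

1029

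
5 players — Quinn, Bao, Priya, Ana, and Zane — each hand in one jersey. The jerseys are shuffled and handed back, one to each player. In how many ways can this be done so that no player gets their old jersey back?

This is the derangement count D_5: permutations of 5 items with no fixed point.
By inclusion–exclusion this is Σ_{j=0}^{5} (−1)^j C(5,j)·(5−j)!.
Computing: 120 − 120 + 60 − 20 + 5 − 1 = 44.

44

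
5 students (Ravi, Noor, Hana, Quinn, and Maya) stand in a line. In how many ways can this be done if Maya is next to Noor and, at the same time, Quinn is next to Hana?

Treat {Maya,Noor} as one block (2 orders) and {Quinn,Hana} as another (2 orders).
That leaves 3 units to arrange: 2 × 2 × 3! = 4 × 6 = 24.

24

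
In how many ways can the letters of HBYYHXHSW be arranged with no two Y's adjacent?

23520

There are 9!/(3!·2!) = 30240 arrangements of HBYYHXHSW in total.
Arrangements with the Y's together: treat YY as one letter, giving (8)!/(3!) = 6720.
Hence 30240 − 6720 = 23520.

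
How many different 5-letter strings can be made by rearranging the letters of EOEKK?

EOEKK has 5 letters with E appearing twice and K appearing twice.
The number of distinct arrangements is 5!/(2!·2!) = 120/4 = 30.

30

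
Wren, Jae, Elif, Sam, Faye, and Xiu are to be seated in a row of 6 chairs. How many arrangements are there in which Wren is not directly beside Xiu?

Of the 6! = 720 arrangements, those with Wren and Xiu adjacent number 2 × 5! = 240 (treat the pair as a block with 2 internal orders).
So 720 − 240 = 480 arrangements keep them apart.

480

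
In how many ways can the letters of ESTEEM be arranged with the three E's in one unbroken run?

Treat the 3 copies of E as a single block. The multiset to arrange is then {EEE, M, S, T}, 4 items in all.
All 4 items are distinct, so there are (4)! = 24 arrangements.

24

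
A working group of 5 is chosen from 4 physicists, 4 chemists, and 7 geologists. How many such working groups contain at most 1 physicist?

1782

Split by how many physicists are chosen (0 through 1).
Sum: C(4,0)·C(11,5) + C(4,1)·C(11,4) = 462 + 1320 = 1782.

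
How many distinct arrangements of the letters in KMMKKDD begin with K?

90

Fix K in the first position and arrange the remaining 6 letters.
Those 6 letters have D appearing twice, K appearing twice, and M appearing twice, giving (6)!/(2!·2!·2!) = 90.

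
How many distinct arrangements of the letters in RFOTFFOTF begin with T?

840

With the first slot taken by T, it remains to arrange the other 8 letters (RFOFFOTF).
Those 8 letters have F appearing 4 times and O appearing twice, giving (8)!/(4!·2!) = 840.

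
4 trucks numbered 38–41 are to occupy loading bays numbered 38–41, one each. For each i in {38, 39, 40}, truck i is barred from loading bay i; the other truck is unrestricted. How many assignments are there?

Let Aᵢ (for i ∈ {38, 39, 40}) be the placements that put truck i in its forbidden loading bay. Any j of these fix j positions, leaving (4−j)! ways to fill the rest, and there are C(3,j) ways to pick which j.
By inclusion–exclusion, the number of valid placements is Σ_{j=0}^{3} (−1)^j C(3,j)·(4−j)!.
Computing: 24 − 18 + 6 − 1 = 11.

11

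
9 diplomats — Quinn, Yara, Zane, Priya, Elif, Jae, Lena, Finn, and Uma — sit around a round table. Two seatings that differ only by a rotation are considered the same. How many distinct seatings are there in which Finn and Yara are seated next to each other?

10080

Glue Finn and Yara into a block (2 internal orders). Seating 8 units around a circle gives (7)! arrangements.
So 2 × (7)! = 2 × 5040 = 10080.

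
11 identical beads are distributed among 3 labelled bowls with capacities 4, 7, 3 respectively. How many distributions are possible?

Ignoring the caps, the number of non-negative solutions to x_1+…+x_3 = 11 is C(13,2) = 78.
Subtract solutions that violate a single cap (substitute x_i' = x_i − (cap_i+1)): x_1 ≥ 5 gives C(8,2) = 28; x_2 ≥ 8 gives C(5,2) = 10; x_3 ≥ 4 gives C(9,2) = 36. Together 74.
Add back pairs where two caps are both exceeded: 0 + 6 + 0 = 6.
By inclusion–exclusion the count is 78 − 74 + 6 = 10.

10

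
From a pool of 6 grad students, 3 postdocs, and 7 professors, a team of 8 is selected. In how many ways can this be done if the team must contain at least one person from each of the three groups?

11529

With no constraint there are C(16,8) = 12870 possible selections.
Subtract selections that omit an entire group: no grad students → C(10,8) = 45; no postdocs → C(13,8) = 1287; no professors → C(9,8) = 9.
Add back selections omitting two groups (i.e. drawn from a single group): C(6,8) + C(3,8) + C(7,8) = 0.
By inclusion–exclusion: 12870 − 1341 + 0 = 11529.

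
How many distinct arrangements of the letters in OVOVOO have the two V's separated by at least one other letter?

There are 6!/(4!·2!) = 15 arrangements of OVOVOO in total.
Arrangements with the V's together: treat VV as one letter, giving (5)!/(4!) = 5.
Hence 15 − 5 = 10.

10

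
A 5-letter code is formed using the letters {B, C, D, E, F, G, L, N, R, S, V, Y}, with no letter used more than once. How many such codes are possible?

95040

With no repetition, fill the 5 letters in order: 12 choices, then 11, down to 8.
12 × 11 × 10 × 9 × 8 = 95040.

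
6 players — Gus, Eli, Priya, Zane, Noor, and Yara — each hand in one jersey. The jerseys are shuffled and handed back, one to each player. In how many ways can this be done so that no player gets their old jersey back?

265

Let Aᵢ be the assignments in which player i gets their old jersey. We want the size of the complement of A₁∪…∪A_6.
By inclusion–exclusion this is Σ_{j=0}^{6} (−1)^j C(6,j)·(6−j)!.
Computing: 720 − 720 + 360 − 120 + 30 − 6 + 1 = 265.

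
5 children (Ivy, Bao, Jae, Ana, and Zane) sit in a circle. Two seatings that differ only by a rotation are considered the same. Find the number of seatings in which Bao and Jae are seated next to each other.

Glue Bao and Jae into a block (2 internal orders). Seating 4 units around a circle gives (3)! arrangements.
So 2 × (3)! = 2 × 6 = 12.

12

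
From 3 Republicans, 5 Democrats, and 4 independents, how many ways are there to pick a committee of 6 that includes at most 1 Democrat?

Split by how many Democrats are chosen (0 through 1).
Sum: C(5,0)·C(7,6) + C(5,1)·C(7,5) = 7 + 105 = 112.

112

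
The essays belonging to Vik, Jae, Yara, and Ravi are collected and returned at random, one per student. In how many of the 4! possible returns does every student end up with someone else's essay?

9

This is the derangement count D_4: permutations of 4 items with no fixed point.
By inclusion–exclusion this is Σ_{j=0}^{4} (−1)^j C(4,j)·(4−j)!.
Computing: 24 − 24 + 12 − 4 + 1 = 9.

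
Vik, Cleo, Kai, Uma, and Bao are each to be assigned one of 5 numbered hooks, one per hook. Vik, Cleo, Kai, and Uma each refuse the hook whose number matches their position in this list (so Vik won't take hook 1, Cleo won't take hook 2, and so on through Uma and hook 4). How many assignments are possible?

Let Aᵢ (for 1 ≤ i ≤ 4) be the placements that put person i in their forbidden hook. Any j of these fix j positions, leaving (5−j)! ways to fill the rest, and there are C(4,j) ways to pick which j.
By inclusion–exclusion, the number of valid placements is Σ_{j=0}^{4} (−1)^j C(4,j)·(5−j)!.
Computing: 120 − 96 + 36 − 8 + 1 = 53.

53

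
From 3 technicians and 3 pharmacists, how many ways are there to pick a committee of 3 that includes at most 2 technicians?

Split by how many technicians are chosen (0 through 2).
Sum: C(3,0)·C(3,3) + C(3,1)·C(3,2) + C(3,2)·C(3,1) = 1 + 9 + 9 = 19.

19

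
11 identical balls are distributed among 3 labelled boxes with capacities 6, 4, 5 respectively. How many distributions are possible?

15

By stars and bars, unrestricted non-negative solutions to x_1+…+x_3 = 11 number C(11+2,2) = 78.
Subtract solutions that violate a single cap (substitute x_i' = x_i − (cap_i+1)): x_1 ≥ 7 gives C(6,2) = 15; x_2 ≥ 5 gives C(8,2) = 28; x_3 ≥ 6 gives C(7,2) = 21. Together 64.
Add back pairs where two caps are both exceeded: 0 + 0 + 1 = 1.
By inclusion–exclusion the count is 78 − 64 + 1 = 15.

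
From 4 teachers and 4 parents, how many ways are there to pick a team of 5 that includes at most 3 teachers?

52

Split by how many teachers are chosen (0 through 3).
Sum: C(4,0)·C(4,5) + C(4,1)·C(4,4) + C(4,2)·C(4,3) + C(4,3)·C(4,2) = 0 + 4 + 24 + 24 = 52.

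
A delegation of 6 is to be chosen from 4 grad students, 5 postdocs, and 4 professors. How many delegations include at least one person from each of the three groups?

1520

With no constraint there are C(13,6) = 1716 possible selections.
Subtract selections that omit an entire group: no grad students → C(9,6) = 84; no postdocs → C(8,6) = 28; no professors → C(9,6) = 84.
Add back selections omitting two groups (i.e. drawn from a single group): C(4,6) + C(5,6) + C(4,6) = 0.
By inclusion–exclusion: 1716 − 196 + 0 = 1520.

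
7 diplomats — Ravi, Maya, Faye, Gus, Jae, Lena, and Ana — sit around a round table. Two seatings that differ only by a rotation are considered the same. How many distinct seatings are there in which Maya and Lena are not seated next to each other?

All circular seatings of 7 people number (6)! = 720.
Those with Maya next to Lena: fuse the pair into one unit and seat 6 units around a circle — 2·(5)! = 240.
Subtracting, 720 − 240 = 480.

480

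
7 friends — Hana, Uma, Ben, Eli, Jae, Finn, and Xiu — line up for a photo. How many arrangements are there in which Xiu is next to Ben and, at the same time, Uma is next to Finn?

480

Treat {Xiu,Ben} as one block (2 orders) and {Uma,Finn} as another (2 orders).
That leaves 5 units to arrange: 2 × 2 × 5! = 4 × 120 = 480.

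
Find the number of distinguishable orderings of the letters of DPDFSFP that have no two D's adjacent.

There are 7!/(2!·2!·2!) = 630 arrangements of DPDFSFP in total.
Arrangements with the D's together: treat DD as one letter, giving (6)!/(2!·2!) = 180.
Subtracting, 630 − 180 = 450 arrangements keep the D's apart.

450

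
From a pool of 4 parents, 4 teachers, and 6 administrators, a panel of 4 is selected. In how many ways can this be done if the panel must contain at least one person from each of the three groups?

528

With no constraint there are C(14,4) = 1001 possible selections.
Selections missing a whole group: no parents → C(10,4) = 210; no teachers → C(10,4) = 210; no administrators → C(8,4) = 70.
Add back selections omitting two groups (i.e. drawn from a single group): C(4,4) + C(4,4) + C(6,4) = 17.
By inclusion–exclusion: 1001 − 490 + 17 = 528.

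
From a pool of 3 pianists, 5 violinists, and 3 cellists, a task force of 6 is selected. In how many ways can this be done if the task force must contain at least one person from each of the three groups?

Total 6-person selections from all 11: C(11,6) = 462.
Selections missing a whole group: no pianists → C(8,6) = 28; no violinists → C(6,6) = 1; no cellists → C(8,6) = 28.
Add back selections omitting two groups (i.e. drawn from a single group): C(3,6) + C(5,6) + C(3,6) = 0.
By inclusion–exclusion: 462 − 57 + 0 = 405.

405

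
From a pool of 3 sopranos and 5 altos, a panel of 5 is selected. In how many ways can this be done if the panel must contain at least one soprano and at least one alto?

Total 5-person selections from all 8: C(8,5) = 56.
Subtract selections that omit an entire group: no sopranos → C(5,5) = 1; no altos → C(3,5) = 0.
Both groups omitted at once is impossible, so 56 − 1 = 55.

55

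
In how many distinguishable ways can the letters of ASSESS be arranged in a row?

30

ASSESS has 6 letters with S appearing 4 times.
So there are 6! / (4!) = 30 distinguishable arrangements.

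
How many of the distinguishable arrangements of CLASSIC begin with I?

180

Fix I in the first position and arrange the remaining 6 letters.
Those 6 letters have C appearing twice and S appearing twice, giving (6)!/(2!·2!) = 180.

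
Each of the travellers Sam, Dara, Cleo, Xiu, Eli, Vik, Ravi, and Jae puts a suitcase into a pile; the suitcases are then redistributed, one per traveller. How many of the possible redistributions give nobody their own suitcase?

14833

This is the derangement count D_8: permutations of 8 items with no fixed point.
By inclusion–exclusion this is Σ_{j=0}^{8} (−1)^j C(8,j)·(8−j)!.
Computing: 40320 − 40320 + 20160 − 6720 + 1680 − 336 + 56 − 8 + 1 = 14833.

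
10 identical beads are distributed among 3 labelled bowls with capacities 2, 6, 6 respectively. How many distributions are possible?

12

By stars and bars, unrestricted non-negative solutions to x_1+…+x_3 = 10 number C(10+2,2) = 66.
Subtract solutions that violate a single cap (substitute x_i' = x_i − (cap_i+1)): x_1 ≥ 3 gives C(9,2) = 36; x_2 ≥ 7 gives C(5,2) = 10; x_3 ≥ 7 gives C(5,2) = 10. Together 56.
Add back pairs where two caps are both exceeded: 1 + 1 + 0 = 2.
By inclusion–exclusion the count is 66 − 56 + 2 = 12.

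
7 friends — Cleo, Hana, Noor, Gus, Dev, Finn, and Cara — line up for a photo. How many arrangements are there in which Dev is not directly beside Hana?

There are 7! = 5040 arrangements in all. If Dev and Hana are adjacent, merging them into one block gives 2·(6)! = 1440 arrangements.
Complementary counting: 5040 − 1440 = 3600.

3600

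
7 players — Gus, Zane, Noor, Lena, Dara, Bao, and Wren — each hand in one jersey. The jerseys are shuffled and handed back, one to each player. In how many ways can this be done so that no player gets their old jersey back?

1854

This is the derangement count D_7: permutations of 7 items with no fixed point.
By inclusion–exclusion this is Σ_{j=0}^{7} (−1)^j C(7,j)·(7−j)!.
Computing: 5040 − 5040 + 2520 − 840 + 210 − 42 + 7 − 1 = 1854.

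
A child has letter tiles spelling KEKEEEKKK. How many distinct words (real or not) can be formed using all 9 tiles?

The 9 letters of KEKEEEKKK have repeats: E appearing 4 times and K appearing 5 times.
So there are 9! / (5!·4!) = 126 distinguishable arrangements.

126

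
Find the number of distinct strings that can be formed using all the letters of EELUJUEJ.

Letter multiplicities in EELUJUEJ: E×3, J×2, L×1, U×2.
Dividing 8! = 40320 by 3!·2!·2! = 24 for the repeated letters gives 1680.

1680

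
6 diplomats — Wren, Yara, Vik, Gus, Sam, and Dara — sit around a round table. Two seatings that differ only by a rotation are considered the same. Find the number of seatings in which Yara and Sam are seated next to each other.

Treat {Yara, Sam} as one unit (2 internal orders) and seat the resulting 5 units around the table: (4)! circular arrangements.
So 2 × (4)! = 2 × 24 = 48.

48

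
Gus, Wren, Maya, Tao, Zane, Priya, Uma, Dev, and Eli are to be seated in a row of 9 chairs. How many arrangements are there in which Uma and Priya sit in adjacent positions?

80640

Treat {Uma, Priya} as a single unit. There are 8 units to order, and the pair itself can be ordered 2 ways.
That gives 2 × 8! = 2 × 40320 = 80640.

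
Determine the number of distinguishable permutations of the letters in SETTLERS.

5040

SETTLERS has 8 letters with E appearing twice, S appearing twice, and T appearing twice.
The number of distinct arrangements is 8!/(2!·2!·2!) = 40320/8 = 5040.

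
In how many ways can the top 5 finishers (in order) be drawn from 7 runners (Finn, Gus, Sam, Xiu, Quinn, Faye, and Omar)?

2520

This is an ordered selection of 5 from 7: P(7,5).
That gives 7 × 6 × 5 × 4 × 3 = 2520.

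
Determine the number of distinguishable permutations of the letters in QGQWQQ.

The 6 letters of QGQWQQ have repeats: Q appearing 4 times.
Dividing 6! = 720 by 4! = 24 for the repeated letters gives 30.

30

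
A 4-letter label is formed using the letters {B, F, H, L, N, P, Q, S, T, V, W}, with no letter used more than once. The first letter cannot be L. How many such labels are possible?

The first letter has 11−1 = 10 choices (anything except L).
The remaining 3 letters are filled from the other 10 symbols without repetition: 10 × 9 × 8 = 720.
Total: 10 × 720 = 7200.

7200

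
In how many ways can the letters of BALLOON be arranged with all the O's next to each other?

360

Treat the 2 copies of O as a single block. The multiset to arrange is then {OO, A, B, L, L, N}, 6 items in all.
That gives (6)!/(2!) = 360 arrangements.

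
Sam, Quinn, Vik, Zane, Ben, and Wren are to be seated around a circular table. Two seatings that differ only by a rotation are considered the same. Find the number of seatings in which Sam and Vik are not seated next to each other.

Without the restriction there are (5)! = 120 seatings.
Seatings with Sam beside Vik: treat them as a block with 2 internal orders, giving 2 × (4)! = 48.
Subtracting, 120 − 48 = 72.

72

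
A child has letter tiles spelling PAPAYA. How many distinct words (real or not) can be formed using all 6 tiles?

The 6 letters of PAPAYA have repeats: A appearing 3 times and P appearing twice.
Dividing 6! = 720 by 3!·2! = 12 for the repeated letters gives 60.

60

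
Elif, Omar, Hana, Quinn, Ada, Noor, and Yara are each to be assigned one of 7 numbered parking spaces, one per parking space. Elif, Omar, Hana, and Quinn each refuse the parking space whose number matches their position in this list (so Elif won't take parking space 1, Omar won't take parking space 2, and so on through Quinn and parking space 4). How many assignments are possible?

2790

Let Aᵢ (for 1 ≤ i ≤ 4) be the placements that put person i in their forbidden parking space. Any j of these fix j positions, leaving (7−j)! ways to fill the rest, and there are C(4,j) ways to pick which j.
By inclusion–exclusion, the number of valid placements is Σ_{j=0}^{4} (−1)^j C(4,j)·(7−j)!.
Computing: 5040 − 2880 + 720 − 96 + 6 = 2790.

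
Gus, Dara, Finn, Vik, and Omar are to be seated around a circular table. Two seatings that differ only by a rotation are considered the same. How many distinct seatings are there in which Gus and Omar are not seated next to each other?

All circular seatings of 5 people number (4)! = 24.
Seatings with Gus beside Omar: treat them as a block with 2 internal orders, giving 2 × (3)! = 12.
Subtracting, 24 − 12 = 12.

12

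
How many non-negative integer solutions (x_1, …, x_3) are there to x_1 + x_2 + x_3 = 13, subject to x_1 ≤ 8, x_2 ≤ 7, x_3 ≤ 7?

By stars and bars, unrestricted non-negative solutions to x_1+…+x_3 = 13 number C(13+2,2) = 105.
Subtract solutions that violate a single cap (substitute x_i' = x_i − (cap_i+1)): x_1 ≥ 9 gives C(6,2) = 15; x_2 ≥ 8 gives C(7,2) = 21; x_3 ≥ 8 gives C(7,2) = 21. Together 57.
No two caps can be exceeded simultaneously, so the pair terms are all 0.
By inclusion–exclusion the count is 105 − 57 + 0 = 48.

48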